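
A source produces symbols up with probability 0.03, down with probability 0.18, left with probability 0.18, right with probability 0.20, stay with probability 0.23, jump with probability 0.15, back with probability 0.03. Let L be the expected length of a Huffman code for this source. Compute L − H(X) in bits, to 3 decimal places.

Entropy H = −Σ p log₂ p ≈ 2.5567 bits.
Huffman merges: 3/100+3/100→3/50; 3/50+3/20→21/100; 9/50+9/50→9/25; 1/5+21/100→41/100; 23/100+9/25→59/100; 41/100+59/100→1. L = 263/100 ≈ 2.6300.
L − H = 2.6300 − 2.5567 = 0.073 bits.

0.073 bits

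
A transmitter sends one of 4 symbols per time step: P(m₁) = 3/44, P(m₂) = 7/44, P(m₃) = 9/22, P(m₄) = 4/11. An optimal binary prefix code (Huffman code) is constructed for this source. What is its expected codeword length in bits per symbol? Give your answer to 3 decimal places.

Repeatedly combine the two least-probable nodes; the expected code length is the sum of the merged weights.
merge 3/44 + 7/44 → 5/22
merge 5/22 + 4/11 → 13/22
merge 9/22 + 13/22 → 1
L = 5/22 + 13/22 + 1 = 20/11 ≈ 1.818 bits/symbol.

1.818 bits/symbol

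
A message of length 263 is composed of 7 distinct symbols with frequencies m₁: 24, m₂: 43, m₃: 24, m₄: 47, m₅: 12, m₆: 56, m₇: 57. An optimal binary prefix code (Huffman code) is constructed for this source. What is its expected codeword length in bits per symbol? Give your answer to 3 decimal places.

2.707 bits/symbol

Probabilities are the counts divided by 263.
Repeatedly combine the two least-probable nodes; the expected code length is the sum of the merged weights.
merge 12/263 + 24/263 → 36/263
merge 24/263 + 36/263 → 60/263
merge 43/263 + 47/263 → 90/263
merge 56/263 + 57/263 → 113/263
merge 60/263 + 90/263 → 150/263
merge 113/263 + 150/263 → 1
L = 36/263 + 60/263 + 90/263 + 113/263 + 150/263 + 1 = 712/263 ≈ 2.707 bits/symbol.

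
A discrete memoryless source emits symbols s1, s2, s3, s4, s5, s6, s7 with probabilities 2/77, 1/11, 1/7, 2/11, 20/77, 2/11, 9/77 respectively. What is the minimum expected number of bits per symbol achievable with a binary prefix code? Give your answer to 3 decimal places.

Repeatedly combine the two least-probable nodes; the expected code length is the sum of the merged weights.
merge 2/77 + 1/11 → 9/77
merge 9/77 + 9/77 → 18/77
merge 1/7 + 2/11 → 25/77
merge 2/11 + 18/77 → 32/77
merge 20/77 + 25/77 → 45/77
merge 32/77 + 45/77 → 1
L = 9/77 + 18/77 + 25/77 + 32/77 + 45/77 + 1 = 206/77 ≈ 2.675 bits/symbol.

2.675 bits/symbol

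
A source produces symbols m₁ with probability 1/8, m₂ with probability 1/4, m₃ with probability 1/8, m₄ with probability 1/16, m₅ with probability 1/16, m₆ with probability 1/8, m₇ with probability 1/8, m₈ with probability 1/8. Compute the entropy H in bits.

Each probability is a power of 1/2, so log₂(1/p) is an integer.
H = Σ p·log₂(1/p) = 1/8·3 + 1/4·2 + 1/8·3 + 1/16·4 + 1/16·4 + 1/8·3 + 1/8·3 + 1/8·3 = 2.875 bits.

2.875 bits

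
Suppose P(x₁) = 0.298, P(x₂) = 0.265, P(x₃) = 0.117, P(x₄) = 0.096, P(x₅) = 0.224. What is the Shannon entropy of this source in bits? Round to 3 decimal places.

H = −Σ pᵢ log₂ pᵢ.
−0.298·log₂(0.298) = 0.5205
−0.265·log₂(0.265) = 0.5077
−0.117·log₂(0.117) = 0.3622
−0.096·log₂(0.096) = 0.3246
−0.224·log₂(0.224) = 0.4835
Sum ≈ 2.1984 → 2.198 bits.

2.198 bits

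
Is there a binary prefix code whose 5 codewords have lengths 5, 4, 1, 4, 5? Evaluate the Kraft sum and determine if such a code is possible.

With common denominator 2^5 = 32: Σ 2^(−ℓᵢ) = 1/32 + 2/32 + 16/32 + 2/32 + 1/32 = 22/32 = 0.6875.
Kraft's inequality requires Σ ≤ 1; here Σ = 0.6875 ≤ 1, so such a prefix code exists.

0.6875; yes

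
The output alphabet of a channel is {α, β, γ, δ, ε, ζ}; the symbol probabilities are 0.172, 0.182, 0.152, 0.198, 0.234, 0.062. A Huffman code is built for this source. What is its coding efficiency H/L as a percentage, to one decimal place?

97.3%

Entropy H = −Σ p log₂ p ≈ 2.4989 bits.
Huffman merges: 31/500+19/125→107/500; 43/250+91/500→177/500; 99/500+107/500→103/250; 117/500+177/500→147/250; 103/250+147/250→1. L = 321/125 ≈ 2.5680.
Efficiency = H/L = 2.4989/2.5680 = 97.3%.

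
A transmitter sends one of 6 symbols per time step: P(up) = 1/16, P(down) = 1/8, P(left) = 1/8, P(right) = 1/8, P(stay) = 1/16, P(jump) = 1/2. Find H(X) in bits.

2.125 bits

Each probability is a power of 1/2, so log₂(1/p) is an integer.
H = Σ p·log₂(1/p) = 1/16·4 + 1/8·3 + 1/8·3 + 1/8·3 + 1/16·4 + 1/2·1 = 2.125 bits.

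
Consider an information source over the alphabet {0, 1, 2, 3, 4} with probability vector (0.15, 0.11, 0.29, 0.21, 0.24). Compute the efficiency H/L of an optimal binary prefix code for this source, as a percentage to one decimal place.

99.4%

Entropy H = −Σ p log₂ p ≈ 2.2457 bits.
Huffman merges: 11/100+3/20→13/50; 21/100+6/25→9/20; 13/50+29/100→11/20; 9/20+11/20→1. L = 113/50 ≈ 2.2600.
Efficiency = H/L = 2.2457/2.2600 = 99.4%.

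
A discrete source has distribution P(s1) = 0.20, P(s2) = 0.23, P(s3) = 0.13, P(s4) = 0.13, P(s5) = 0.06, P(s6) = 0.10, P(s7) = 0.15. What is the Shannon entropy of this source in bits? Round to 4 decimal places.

2.7036 bits

H = −Σ pᵢ log₂ pᵢ.
−0.20·log₂(0.20) = 0.4644
−0.23·log₂(0.23) = 0.4877
−0.13·log₂(0.13) = 0.3826
−0.13·log₂(0.13) = 0.3826
−0.06·log₂(0.06) = 0.2435
−0.10·log₂(0.10) = 0.3322
−0.15·log₂(0.15) = 0.4105
Sum ≈ 2.7036 → 2.7036 bits.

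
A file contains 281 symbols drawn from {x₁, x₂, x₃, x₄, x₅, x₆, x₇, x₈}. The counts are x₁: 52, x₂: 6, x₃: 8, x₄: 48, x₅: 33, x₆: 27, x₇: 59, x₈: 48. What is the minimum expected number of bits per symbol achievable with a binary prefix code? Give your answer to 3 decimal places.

Probabilities are the counts divided by 281.
Repeatedly combine the two least-probable nodes; the expected code length is the sum of the merged weights.
merge 6/281 + 8/281 → 14/281
merge 14/281 + 27/281 → 41/281
merge 33/281 + 41/281 → 74/281
merge 48/281 + 48/281 → 96/281
merge 52/281 + 59/281 → 111/281
merge 74/281 + 96/281 → 170/281
merge 111/281 + 170/281 → 1
L = 14/281 + 41/281 + 74/281 + 96/281 + 111/281 + 170/281 + 1 = 787/281 ≈ 2.801 bits/symbol.

2.801 bits/symbol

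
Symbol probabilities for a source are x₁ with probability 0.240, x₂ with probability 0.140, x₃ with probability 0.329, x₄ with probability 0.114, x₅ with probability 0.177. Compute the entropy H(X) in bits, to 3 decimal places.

2.218 bits

H = −Σ pᵢ log₂ pᵢ.
−0.240·log₂(0.240) = 0.4941
−0.140·log₂(0.140) = 0.3971
−0.329·log₂(0.329) = 0.5277
−0.114·log₂(0.114) = 0.3571
−0.177·log₂(0.177) = 0.4422
Sum ≈ 2.2182 → 2.218 bits.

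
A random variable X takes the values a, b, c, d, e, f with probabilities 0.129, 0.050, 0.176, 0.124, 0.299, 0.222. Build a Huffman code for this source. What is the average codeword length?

2.477 bits/symbol

Repeatedly combine the two least-probable nodes; the expected code length is the sum of the merged weights.
merge 1/20 + 31/250 → 87/500
merge 129/1000 + 87/500 → 303/1000
merge 22/125 + 111/500 → 199/500
merge 299/1000 + 303/1000 → 301/500
merge 199/500 + 301/500 → 1
L = 87/500 + 303/1000 + 199/500 + 301/500 + 1 = 2477/1000 = 2.477 bits/symbol.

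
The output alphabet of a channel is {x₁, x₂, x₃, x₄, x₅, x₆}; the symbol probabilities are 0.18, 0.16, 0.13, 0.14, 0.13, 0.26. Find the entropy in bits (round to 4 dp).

H = −Σ pᵢ log₂ pᵢ.
−0.18·log₂(0.18) = 0.4453
−0.16·log₂(0.16) = 0.4230
−0.13·log₂(0.13) = 0.3826
−0.14·log₂(0.14) = 0.3971
−0.13·log₂(0.13) = 0.3826
−0.26·log₂(0.26) = 0.5053
Sum ≈ 2.5360 → 2.5360 bits.

2.5360 bits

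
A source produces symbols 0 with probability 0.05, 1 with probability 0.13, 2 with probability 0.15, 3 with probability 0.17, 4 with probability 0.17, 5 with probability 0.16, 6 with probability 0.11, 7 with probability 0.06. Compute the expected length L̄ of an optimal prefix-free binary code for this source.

2.94 bits/symbol

Repeatedly combine the two least-probable nodes; the expected code length is the sum of the merged weights.
merge 1/20 + 3/50 → 11/100
merge 11/100 + 11/100 → 11/50
merge 13/100 + 3/20 → 7/25
merge 4/25 + 17/100 → 33/100
merge 17/100 + 11/50 → 39/100
merge 7/25 + 33/100 → 61/100
merge 39/100 + 61/100 → 1
L = 11/100 + 11/50 + 7/25 + 33/100 + 39/100 + 61/100 + 1 = 147/50 = 2.94 bits/symbol.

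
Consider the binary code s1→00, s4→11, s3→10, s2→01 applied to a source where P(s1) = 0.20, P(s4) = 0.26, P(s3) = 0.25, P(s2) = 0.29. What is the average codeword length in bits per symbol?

L̄ = Σ pᵢ·ℓᵢ = 0.20·2 + 0.26·2 + 0.25·2 + 0.29·2 = 2 bits/symbol.

2 bits/symbol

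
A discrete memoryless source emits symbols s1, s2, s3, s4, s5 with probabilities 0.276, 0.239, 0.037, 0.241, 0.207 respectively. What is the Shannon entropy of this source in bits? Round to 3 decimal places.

H = −Σ pᵢ log₂ pᵢ.
−0.276·log₂(0.276) = 0.5126
−0.239·log₂(0.239) = 0.4935
−0.037·log₂(0.037) = 0.1760
−0.241·log₂(0.241) = 0.4947
−0.207·log₂(0.207) = 0.4704
Sum ≈ 2.1472 → 2.147 bits.

2.147 bits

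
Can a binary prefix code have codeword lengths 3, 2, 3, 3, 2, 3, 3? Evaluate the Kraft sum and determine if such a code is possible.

With common denominator 2^3 = 8: Σ 2^(−ℓᵢ) = 1/8 + 2/8 + 1/8 + 1/8 + 2/8 + 1/8 + 1/8 = 9/8 = 1.125.
Kraft's inequality requires Σ ≤ 1; here Σ = 1.125 > 1, so no such prefix code exists.

1.125; no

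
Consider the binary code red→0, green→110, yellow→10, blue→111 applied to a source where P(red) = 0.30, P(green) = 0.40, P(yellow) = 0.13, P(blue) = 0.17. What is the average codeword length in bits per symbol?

L̄ = Σ pᵢ·ℓᵢ = 0.30·1 + 0.40·3 + 0.13·2 + 0.17·3 = 2.27 bits/symbol.

2.27 bits/symbol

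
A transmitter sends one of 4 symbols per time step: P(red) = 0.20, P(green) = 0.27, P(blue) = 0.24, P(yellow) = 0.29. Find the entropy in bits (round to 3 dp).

1.986 bits

H = −Σ pᵢ log₂ pᵢ.
−0.20·log₂(0.20) = 0.4644
−0.27·log₂(0.27) = 0.5100
−0.24·log₂(0.24) = 0.4941
−0.29·log₂(0.29) = 0.5179
Sum ≈ 1.9864 → 1.986 bits.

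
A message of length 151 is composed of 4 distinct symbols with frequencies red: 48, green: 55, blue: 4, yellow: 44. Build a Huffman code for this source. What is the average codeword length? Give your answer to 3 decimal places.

1.954 bits/symbol

Probabilities are the counts divided by 151.
Repeatedly combine the two least-probable nodes; the expected code length is the sum of the merged weights.
merge 4/151 + 44/151 → 48/151
merge 48/151 + 48/151 → 96/151
merge 55/151 + 96/151 → 1
L = 48/151 + 96/151 + 1 = 295/151 ≈ 1.954 bits/symbol.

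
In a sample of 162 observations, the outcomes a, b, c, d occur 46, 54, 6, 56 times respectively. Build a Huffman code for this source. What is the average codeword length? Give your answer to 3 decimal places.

Probabilities are the counts divided by 162.
Repeatedly combine the two least-probable nodes; the expected code length is the sum of the merged weights.
merge 1/27 + 23/81 → 26/81
merge 26/81 + 1/3 → 53/81
merge 28/81 + 53/81 → 1
L = 26/81 + 53/81 + 1 = 160/81 ≈ 1.975 bits/symbol.

1.975 bits/symbol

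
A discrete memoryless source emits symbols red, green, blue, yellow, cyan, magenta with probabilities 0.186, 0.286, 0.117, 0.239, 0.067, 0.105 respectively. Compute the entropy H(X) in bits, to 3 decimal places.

2.426 bits

H = −Σ pᵢ log₂ pᵢ.
−0.186·log₂(0.186) = 0.4514
−0.286·log₂(0.286) = 0.5165
−0.117·log₂(0.117) = 0.3622
−0.239·log₂(0.239) = 0.4935
−0.067·log₂(0.067) = 0.2613
−0.105·log₂(0.105) = 0.3414
Sum ≈ 2.4262 → 2.426 bits.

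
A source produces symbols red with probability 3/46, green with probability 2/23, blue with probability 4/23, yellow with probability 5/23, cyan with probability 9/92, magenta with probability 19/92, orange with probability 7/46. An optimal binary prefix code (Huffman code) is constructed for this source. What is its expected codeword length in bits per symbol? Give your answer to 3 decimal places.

Repeatedly combine the two least-probable nodes; the expected code length is the sum of the merged weights.
merge 3/46 + 2/23 → 7/46
merge 9/92 + 7/46 → 1/4
merge 7/46 + 4/23 → 15/46
merge 19/92 + 5/23 → 39/92
merge 1/4 + 15/46 → 53/92
merge 39/92 + 53/92 → 1
L = 7/46 + 1/4 + 15/46 + 39/92 + 53/92 + 1 = 251/92 ≈ 2.728 bits/symbol.

2.728 bits/symbol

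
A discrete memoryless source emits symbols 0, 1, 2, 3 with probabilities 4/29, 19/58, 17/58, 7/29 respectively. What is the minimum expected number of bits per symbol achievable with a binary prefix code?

Repeatedly combine the two least-probable nodes; the expected code length is the sum of the merged weights.
merge 4/29 + 7/29 → 11/29
merge 17/58 + 19/58 → 18/29
merge 11/29 + 18/29 → 1
L = 11/29 + 18/29 + 1 = 2 bits/symbol.

2 bits/symbol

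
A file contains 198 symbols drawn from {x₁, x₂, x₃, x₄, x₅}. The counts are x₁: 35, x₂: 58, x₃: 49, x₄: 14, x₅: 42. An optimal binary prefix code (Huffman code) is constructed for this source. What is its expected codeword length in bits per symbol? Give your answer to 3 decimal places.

2.247 bits/symbol

Probabilities are the counts divided by 198.
Repeatedly combine the two least-probable nodes; the expected code length is the sum of the merged weights.
merge 7/99 + 35/198 → 49/198
merge 7/33 + 49/198 → 91/198
merge 49/198 + 29/99 → 107/198
merge 91/198 + 107/198 → 1
L = 49/198 + 91/198 + 107/198 + 1 = 445/198 ≈ 2.247 bits/symbol.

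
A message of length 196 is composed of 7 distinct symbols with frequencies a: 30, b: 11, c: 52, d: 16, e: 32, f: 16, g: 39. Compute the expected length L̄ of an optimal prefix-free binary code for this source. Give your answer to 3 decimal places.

Probabilities are the counts divided by 196.
Repeatedly combine the two least-probable nodes; the expected code length is the sum of the merged weights.
merge 11/196 + 4/49 → 27/196
merge 4/49 + 27/196 → 43/196
merge 15/98 + 8/49 → 31/98
merge 39/196 + 43/196 → 41/98
merge 13/49 + 31/98 → 57/98
merge 41/98 + 57/98 → 1
L = 27/196 + 43/196 + 31/98 + 41/98 + 57/98 + 1 = 131/49 ≈ 2.673 bits/symbol.

2.673 bits/symbol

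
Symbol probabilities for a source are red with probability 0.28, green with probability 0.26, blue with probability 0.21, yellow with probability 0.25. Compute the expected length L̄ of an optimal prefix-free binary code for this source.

Repeatedly combine the two least-probable nodes; the expected code length is the sum of the merged weights.
merge 21/100 + 1/4 → 23/50
merge 13/50 + 7/25 → 27/50
merge 23/50 + 27/50 → 1
L = 23/50 + 27/50 + 1 = 2 bits/symbol.

2 bits/symbol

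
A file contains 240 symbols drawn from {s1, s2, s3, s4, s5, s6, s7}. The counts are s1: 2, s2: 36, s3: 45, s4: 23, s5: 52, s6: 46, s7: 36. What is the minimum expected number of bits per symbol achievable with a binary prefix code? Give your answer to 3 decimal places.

2.696 bits/symbol

Probabilities are the counts divided by 240.
Repeatedly combine the two least-probable nodes; the expected code length is the sum of the merged weights.
merge 1/120 + 23/240 → 5/48
merge 5/48 + 3/20 → 61/240
merge 3/20 + 3/16 → 27/80
merge 23/120 + 13/60 → 49/120
merge 61/240 + 27/80 → 71/120
merge 49/120 + 71/120 → 1
L = 5/48 + 61/240 + 27/80 + 49/120 + 71/120 + 1 = 647/240 ≈ 2.696 bits/symbol.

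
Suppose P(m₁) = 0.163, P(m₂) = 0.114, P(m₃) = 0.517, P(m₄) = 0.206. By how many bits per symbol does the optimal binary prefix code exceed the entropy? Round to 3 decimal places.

Entropy H = −Σ p log₂ p ≈ 1.7453 bits.
Huffman merges: 57/500+163/1000→277/1000; 103/500+277/1000→483/1000; 483/1000+517/1000→1. L = 44/25 ≈ 1.7600.
L − H = 1.7600 − 1.7453 = 0.015 bits.

0.015 bits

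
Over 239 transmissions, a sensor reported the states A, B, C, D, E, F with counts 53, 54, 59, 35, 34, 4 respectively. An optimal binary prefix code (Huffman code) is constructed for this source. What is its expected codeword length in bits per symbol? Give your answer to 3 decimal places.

Probabilities are the counts divided by 239.
Repeatedly combine the two least-probable nodes; the expected code length is the sum of the merged weights.
merge 4/239 + 34/239 → 38/239
merge 35/239 + 38/239 → 73/239
merge 53/239 + 54/239 → 107/239
merge 59/239 + 73/239 → 132/239
merge 107/239 + 132/239 → 1
L = 38/239 + 73/239 + 107/239 + 132/239 + 1 = 589/239 ≈ 2.464 bits/symbol.

2.464 bits/symbol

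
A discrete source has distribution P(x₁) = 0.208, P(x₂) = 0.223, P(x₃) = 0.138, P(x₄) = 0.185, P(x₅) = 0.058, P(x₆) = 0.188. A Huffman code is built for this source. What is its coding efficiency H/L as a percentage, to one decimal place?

96.9%

Entropy H = −Σ p log₂ p ≈ 2.4902 bits.
Huffman merges: 29/500+69/500→49/250; 37/200+47/250→373/1000; 49/250+26/125→101/250; 223/1000+373/1000→149/250; 101/250+149/250→1. L = 2569/1000 ≈ 2.5690.
Efficiency = H/L = 2.4902/2.5690 = 96.9%.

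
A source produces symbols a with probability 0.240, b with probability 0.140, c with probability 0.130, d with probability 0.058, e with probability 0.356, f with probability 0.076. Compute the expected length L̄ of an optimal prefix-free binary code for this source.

2.398 bits/symbol

Repeatedly combine the two least-probable nodes; the expected code length is the sum of the merged weights.
merge 29/500 + 19/250 → 67/500
merge 13/100 + 67/500 → 33/125
merge 7/50 + 6/25 → 19/50
merge 33/125 + 89/250 → 31/50
merge 19/50 + 31/50 → 1
L = 67/500 + 33/125 + 19/50 + 31/50 + 1 = 1199/500 = 2.398 bits/symbol.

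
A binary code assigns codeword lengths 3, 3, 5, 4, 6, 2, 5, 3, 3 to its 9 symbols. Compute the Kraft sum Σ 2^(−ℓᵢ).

With common denominator 2^6 = 64: Σ 2^(−ℓᵢ) = 8/64 + 8/64 + 2/64 + 4/64 + 1/64 + 16/64 + 2/64 + 8/64 + 8/64 = 57/64 = 0.890625.

0.890625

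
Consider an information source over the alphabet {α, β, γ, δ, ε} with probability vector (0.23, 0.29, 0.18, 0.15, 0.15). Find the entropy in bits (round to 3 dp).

H = −Σ pᵢ log₂ pᵢ.
−0.23·log₂(0.23) = 0.4877
−0.29·log₂(0.29) = 0.5179
−0.18·log₂(0.18) = 0.4453
−0.15·log₂(0.15) = 0.4105
−0.15·log₂(0.15) = 0.4105
Sum ≈ 2.2720 → 2.272 bits.

2.272 bits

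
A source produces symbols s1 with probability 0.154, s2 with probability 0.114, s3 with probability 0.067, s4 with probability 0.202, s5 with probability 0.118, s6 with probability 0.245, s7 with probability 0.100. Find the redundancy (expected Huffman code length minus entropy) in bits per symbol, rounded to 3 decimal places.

0.027 bits

Entropy H = −Σ p log₂ p ≈ 2.6933 bits.
Huffman merges: 67/1000+1/10→167/1000; 57/500+59/500→29/125; 77/500+167/1000→321/1000; 101/500+29/125→217/500; 49/200+321/1000→283/500; 217/500+283/500→1. L = 68/25 ≈ 2.7200.
L − H = 2.7200 − 2.6933 = 0.027 bits.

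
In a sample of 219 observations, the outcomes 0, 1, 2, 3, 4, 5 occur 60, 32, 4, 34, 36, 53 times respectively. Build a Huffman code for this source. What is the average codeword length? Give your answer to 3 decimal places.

2.484 bits/symbol

Probabilities are the counts divided by 219.
Repeatedly combine the two least-probable nodes; the expected code length is the sum of the merged weights.
merge 4/219 + 32/219 → 12/73
merge 34/219 + 12/73 → 70/219
merge 12/73 + 53/219 → 89/219
merge 20/73 + 70/219 → 130/219
merge 89/219 + 130/219 → 1
L = 12/73 + 70/219 + 89/219 + 130/219 + 1 = 544/219 ≈ 2.484 bits/symbol.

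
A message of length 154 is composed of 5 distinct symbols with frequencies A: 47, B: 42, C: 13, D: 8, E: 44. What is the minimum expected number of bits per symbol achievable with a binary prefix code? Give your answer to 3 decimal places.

Probabilities are the counts divided by 154.
Repeatedly combine the two least-probable nodes; the expected code length is the sum of the merged weights.
merge 4/77 + 13/154 → 3/22
merge 3/22 + 3/11 → 9/22
merge 2/7 + 47/154 → 13/22
merge 9/22 + 13/22 → 1
L = 3/22 + 9/22 + 13/22 + 1 = 47/22 ≈ 2.136 bits/symbol.

2.136 bits/symbol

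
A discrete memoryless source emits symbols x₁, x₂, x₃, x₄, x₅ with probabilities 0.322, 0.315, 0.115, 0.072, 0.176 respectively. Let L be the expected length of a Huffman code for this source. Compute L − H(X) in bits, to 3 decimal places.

Entropy H = −Σ p log₂ p ≈ 2.1247 bits.
Huffman merges: 9/125+23/200→187/1000; 22/125+187/1000→363/1000; 63/200+161/500→637/1000; 363/1000+637/1000→1. L = 2187/1000 ≈ 2.1870.
L − H = 2.1870 − 2.1247 = 0.062 bits.

0.062 bits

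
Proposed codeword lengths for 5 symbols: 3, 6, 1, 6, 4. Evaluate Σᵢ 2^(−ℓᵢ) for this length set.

With common denominator 2^6 = 64: Σ 2^(−ℓᵢ) = 8/64 + 1/64 + 32/64 + 1/64 + 4/64 = 46/64 = 0.71875.

0.71875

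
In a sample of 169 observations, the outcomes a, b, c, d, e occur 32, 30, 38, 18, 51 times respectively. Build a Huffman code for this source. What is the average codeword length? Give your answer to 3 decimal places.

Probabilities are the counts divided by 169.
Repeatedly combine the two least-probable nodes; the expected code length is the sum of the merged weights.
merge 18/169 + 30/169 → 48/169
merge 32/169 + 38/169 → 70/169
merge 48/169 + 51/169 → 99/169
merge 70/169 + 99/169 → 1
L = 48/169 + 70/169 + 99/169 + 1 = 386/169 ≈ 2.284 bits/symbol.

2.284 bits/symbol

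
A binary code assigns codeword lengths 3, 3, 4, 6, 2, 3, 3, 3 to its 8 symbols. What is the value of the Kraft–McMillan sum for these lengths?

0.953125

With common denominator 2^6 = 64: Σ 2^(−ℓᵢ) = 8/64 + 8/64 + 4/64 + 1/64 + 16/64 + 8/64 + 8/64 + 8/64 = 61/64 = 0.953125.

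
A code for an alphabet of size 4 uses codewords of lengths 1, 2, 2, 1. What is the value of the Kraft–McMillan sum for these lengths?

1.5

With common denominator 2^2 = 4: Σ 2^(−ℓᵢ) = 2/4 + 1/4 + 1/4 + 2/4 = 6/4 = 1.5.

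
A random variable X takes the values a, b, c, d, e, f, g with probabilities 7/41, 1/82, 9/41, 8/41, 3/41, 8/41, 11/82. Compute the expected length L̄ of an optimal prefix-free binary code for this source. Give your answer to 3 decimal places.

Repeatedly combine the two least-probable nodes; the expected code length is the sum of the merged weights.
merge 1/82 + 3/41 → 7/82
merge 7/82 + 11/82 → 9/41
merge 7/41 + 8/41 → 15/41
merge 8/41 + 9/41 → 17/41
merge 9/41 + 15/41 → 24/41
merge 17/41 + 24/41 → 1
L = 7/82 + 9/41 + 15/41 + 17/41 + 24/41 + 1 = 219/82 ≈ 2.671 bits/symbol.

2.671 bits/symbol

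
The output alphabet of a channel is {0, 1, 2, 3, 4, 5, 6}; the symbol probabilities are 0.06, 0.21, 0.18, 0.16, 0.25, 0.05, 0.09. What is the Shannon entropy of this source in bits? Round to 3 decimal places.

2.613 bits

H = −Σ pᵢ log₂ pᵢ.
−0.06·log₂(0.06) = 0.2435
−0.21·log₂(0.21) = 0.4728
−0.18·log₂(0.18) = 0.4453
−0.16·log₂(0.16) = 0.4230
−0.25·log₂(0.25) = 0.5000
−0.05·log₂(0.05) = 0.2161
−0.09·log₂(0.09) = 0.3127
Sum ≈ 2.6134 → 2.613 bits.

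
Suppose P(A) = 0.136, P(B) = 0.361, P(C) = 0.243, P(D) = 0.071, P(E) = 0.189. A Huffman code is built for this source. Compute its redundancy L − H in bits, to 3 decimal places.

Entropy H = −Σ p log₂ p ≈ 2.1433 bits.
Huffman merges: 71/1000+17/125→207/1000; 189/1000+207/1000→99/250; 243/1000+361/1000→151/250; 99/250+151/250→1. L = 2207/1000 ≈ 2.2070.
L − H = 2.2070 − 2.1433 = 0.064 bits.

0.064 bits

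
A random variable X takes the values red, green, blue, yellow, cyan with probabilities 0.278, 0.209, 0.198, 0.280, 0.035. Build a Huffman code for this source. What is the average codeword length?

Repeatedly combine the two least-probable nodes; the expected code length is the sum of the merged weights.
merge 7/200 + 99/500 → 233/1000
merge 209/1000 + 233/1000 → 221/500
merge 139/500 + 7/25 → 279/500
merge 221/500 + 279/500 → 1
L = 233/1000 + 221/500 + 279/500 + 1 = 2233/1000 = 2.233 bits/symbol.

2.233 bits/symbol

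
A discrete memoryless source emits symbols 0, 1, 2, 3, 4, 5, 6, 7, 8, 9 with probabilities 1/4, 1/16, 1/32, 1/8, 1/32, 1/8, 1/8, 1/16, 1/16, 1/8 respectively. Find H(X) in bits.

3.0625 bits

Each probability is a power of 1/2, so log₂(1/p) is an integer.
H = Σ p·log₂(1/p) = 1/4·2 + 1/16·4 + 1/32·5 + 1/8·3 + 1/32·5 + 1/8·3 + 1/8·3 + 1/16·4 + 1/16·4 + 1/8·3 = 3.0625 bits.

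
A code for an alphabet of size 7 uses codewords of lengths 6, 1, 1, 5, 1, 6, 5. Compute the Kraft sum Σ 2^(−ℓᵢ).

With common denominator 2^6 = 64: Σ 2^(−ℓᵢ) = 1/64 + 32/64 + 32/64 + 2/64 + 32/64 + 1/64 + 2/64 = 102/64 = 1.59375.

1.59375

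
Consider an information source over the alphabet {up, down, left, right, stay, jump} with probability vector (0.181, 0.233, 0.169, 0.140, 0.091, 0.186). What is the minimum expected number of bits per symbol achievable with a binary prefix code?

Repeatedly combine the two least-probable nodes; the expected code length is the sum of the merged weights.
merge 91/1000 + 7/50 → 231/1000
merge 169/1000 + 181/1000 → 7/20
merge 93/500 + 231/1000 → 417/1000
merge 233/1000 + 7/20 → 583/1000
merge 417/1000 + 583/1000 → 1
L = 231/1000 + 7/20 + 417/1000 + 583/1000 + 1 = 2581/1000 = 2.581 bits/symbol.

2.581 bits/symbol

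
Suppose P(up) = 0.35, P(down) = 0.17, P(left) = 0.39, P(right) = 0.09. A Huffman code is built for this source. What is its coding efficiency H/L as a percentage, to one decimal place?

Entropy H = −Σ p log₂ p ≈ 1.8071 bits.
Huffman merges: 9/100+17/100→13/50; 13/50+7/20→61/100; 39/100+61/100→1. L = 187/100 ≈ 1.8700.
Efficiency = H/L = 1.8071/1.8700 = 96.6%.

96.6%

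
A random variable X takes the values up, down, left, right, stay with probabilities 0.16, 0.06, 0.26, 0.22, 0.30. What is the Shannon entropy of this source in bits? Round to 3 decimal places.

2.174 bits

H = −Σ pᵢ log₂ pᵢ.
−0.16·log₂(0.16) = 0.4230
−0.06·log₂(0.06) = 0.2435
−0.26·log₂(0.26) = 0.5053
−0.22·log₂(0.22) = 0.4806
−0.30·log₂(0.30) = 0.5211
Sum ≈ 2.1735 → 2.174 bits.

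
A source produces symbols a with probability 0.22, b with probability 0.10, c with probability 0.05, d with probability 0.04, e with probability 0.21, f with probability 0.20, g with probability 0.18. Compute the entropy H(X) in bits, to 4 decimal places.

H = −Σ pᵢ log₂ pᵢ.
−0.22·log₂(0.22) = 0.4806
−0.10·log₂(0.10) = 0.3322
−0.05·log₂(0.05) = 0.2161
−0.04·log₂(0.04) = 0.1858
−0.21·log₂(0.21) = 0.4728
−0.20·log₂(0.20) = 0.4644
−0.18·log₂(0.18) = 0.4453
Sum ≈ 2.5971 → 2.5971 bits.

2.5971 bits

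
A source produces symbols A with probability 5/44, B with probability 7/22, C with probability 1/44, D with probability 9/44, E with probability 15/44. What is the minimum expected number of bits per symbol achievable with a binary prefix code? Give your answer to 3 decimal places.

Repeatedly combine the two least-probable nodes; the expected code length is the sum of the merged weights.
merge 1/44 + 5/44 → 3/22
merge 3/22 + 9/44 → 15/44
merge 7/22 + 15/44 → 29/44
merge 15/44 + 29/44 → 1
L = 3/22 + 15/44 + 29/44 + 1 = 47/22 ≈ 2.136 bits/symbol.

2.136 bits/symbol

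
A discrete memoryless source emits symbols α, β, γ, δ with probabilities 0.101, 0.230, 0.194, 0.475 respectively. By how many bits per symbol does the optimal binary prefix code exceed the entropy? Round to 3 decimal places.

Entropy H = −Σ p log₂ p ≈ 1.7909 bits.
Huffman merges: 101/1000+97/500→59/200; 23/100+59/200→21/40; 19/40+21/40→1. L = 91/50 ≈ 1.8200.
L − H = 1.8200 − 1.7909 = 0.029 bits.

0.029 bits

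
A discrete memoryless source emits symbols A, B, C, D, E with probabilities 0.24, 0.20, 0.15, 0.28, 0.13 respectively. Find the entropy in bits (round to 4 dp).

H = −Σ pᵢ log₂ pᵢ.
−0.24·log₂(0.24) = 0.4941
−0.20·log₂(0.20) = 0.4644
−0.15·log₂(0.15) = 0.4105
−0.28·log₂(0.28) = 0.5142
−0.13·log₂(0.13) = 0.3826
Sum ≈ 2.2659 → 2.2659 bits.

2.2659 bits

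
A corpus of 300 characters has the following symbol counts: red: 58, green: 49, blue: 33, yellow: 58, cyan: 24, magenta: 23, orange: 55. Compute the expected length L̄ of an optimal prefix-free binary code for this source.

2.77 bits/symbol

Probabilities are the counts divided by 300.
Repeatedly combine the two least-probable nodes; the expected code length is the sum of the merged weights.
merge 23/300 + 2/25 → 47/300
merge 11/100 + 47/300 → 4/15
merge 49/300 + 11/60 → 26/75
merge 29/150 + 29/150 → 29/75
merge 4/15 + 26/75 → 46/75
merge 29/75 + 46/75 → 1
L = 47/300 + 4/15 + 26/75 + 29/75 + 46/75 + 1 = 277/100 = 2.77 bits/symbol.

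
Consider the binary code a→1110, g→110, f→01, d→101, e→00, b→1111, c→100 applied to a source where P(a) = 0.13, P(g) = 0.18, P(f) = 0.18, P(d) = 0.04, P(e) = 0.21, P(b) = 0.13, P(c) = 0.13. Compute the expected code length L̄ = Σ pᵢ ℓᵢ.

L̄ = Σ pᵢ·ℓᵢ = 0.13·4 + 0.18·3 + 0.18·2 + 0.04·3 + 0.21·2 + 0.13·4 + 0.13·3 = 2.87 bits/symbol.

2.87 bits/symbol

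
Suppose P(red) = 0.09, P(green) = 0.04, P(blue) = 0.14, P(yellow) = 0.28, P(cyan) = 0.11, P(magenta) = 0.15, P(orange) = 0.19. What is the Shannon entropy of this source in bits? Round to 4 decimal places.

H = −Σ pᵢ log₂ pᵢ.
−0.09·log₂(0.09) = 0.3127
−0.04·log₂(0.04) = 0.1858
−0.14·log₂(0.14) = 0.3971
−0.28·log₂(0.28) = 0.5142
−0.11·log₂(0.11) = 0.3503
−0.15·log₂(0.15) = 0.4105
−0.19·log₂(0.19) = 0.4552
Sum ≈ 2.6258 → 2.6258 bits.

2.6258 bits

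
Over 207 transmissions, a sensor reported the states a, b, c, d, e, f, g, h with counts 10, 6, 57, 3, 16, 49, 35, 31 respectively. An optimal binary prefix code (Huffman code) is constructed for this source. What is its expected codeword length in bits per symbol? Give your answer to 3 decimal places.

Probabilities are the counts divided by 207.
Repeatedly combine the two least-probable nodes; the expected code length is the sum of the merged weights.
merge 1/69 + 2/69 → 1/23
merge 1/23 + 10/207 → 19/207
merge 16/207 + 19/207 → 35/207
merge 31/207 + 35/207 → 22/69
merge 35/207 + 49/207 → 28/69
merge 19/69 + 22/69 → 41/69
merge 28/69 + 41/69 → 1
L = 1/23 + 19/207 + 35/207 + 22/69 + 28/69 + 41/69 + 1 = 181/69 ≈ 2.623 bits/symbol.

2.623 bits/symbol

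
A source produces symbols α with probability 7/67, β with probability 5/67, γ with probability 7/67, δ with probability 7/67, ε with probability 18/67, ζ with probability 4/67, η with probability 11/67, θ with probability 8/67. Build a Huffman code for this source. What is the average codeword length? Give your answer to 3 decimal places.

Repeatedly combine the two least-probable nodes; the expected code length is the sum of the merged weights.
merge 4/67 + 5/67 → 9/67
merge 7/67 + 7/67 → 14/67
merge 7/67 + 8/67 → 15/67
merge 9/67 + 11/67 → 20/67
merge 14/67 + 15/67 → 29/67
merge 18/67 + 20/67 → 38/67
merge 29/67 + 38/67 → 1
L = 9/67 + 14/67 + 15/67 + 20/67 + 29/67 + 38/67 + 1 = 192/67 ≈ 2.866 bits/symbol.

2.866 bits/symbol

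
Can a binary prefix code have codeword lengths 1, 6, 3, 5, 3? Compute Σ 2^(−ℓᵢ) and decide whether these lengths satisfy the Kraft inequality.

With common denominator 2^6 = 64: Σ 2^(−ℓᵢ) = 32/64 + 1/64 + 8/64 + 2/64 + 8/64 = 51/64 = 0.796875.
Kraft's inequality requires Σ ≤ 1; here Σ = 0.796875 ≤ 1, so such a prefix code exists.

0.796875; yes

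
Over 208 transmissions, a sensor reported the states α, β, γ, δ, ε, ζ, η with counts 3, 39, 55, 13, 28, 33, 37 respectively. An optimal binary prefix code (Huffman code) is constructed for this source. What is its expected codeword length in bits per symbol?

2.625 bits/symbol

Probabilities are the counts divided by 208.
Repeatedly combine the two least-probable nodes; the expected code length is the sum of the merged weights.
merge 3/208 + 1/16 → 1/13
merge 1/13 + 7/52 → 11/52
merge 33/208 + 37/208 → 35/104
merge 3/16 + 11/52 → 83/208
merge 55/208 + 35/104 → 125/208
merge 83/208 + 125/208 → 1
L = 1/13 + 11/52 + 35/104 + 83/208 + 125/208 + 1 = 21/8 = 2.625 bits/symbol.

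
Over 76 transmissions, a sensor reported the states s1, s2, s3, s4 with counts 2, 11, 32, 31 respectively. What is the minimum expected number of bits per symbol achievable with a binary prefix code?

Probabilities are the counts divided by 76.
Repeatedly combine the two least-probable nodes; the expected code length is the sum of the merged weights.
merge 1/38 + 11/76 → 13/76
merge 13/76 + 31/76 → 11/19
merge 8/19 + 11/19 → 1
L = 13/76 + 11/19 + 1 = 7/4 = 1.75 bits/symbol.

1.75 bits/symbol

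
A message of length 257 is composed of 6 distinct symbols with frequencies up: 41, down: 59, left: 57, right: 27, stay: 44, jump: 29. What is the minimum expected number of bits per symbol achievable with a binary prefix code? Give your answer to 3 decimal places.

Probabilities are the counts divided by 257.
Repeatedly combine the two least-probable nodes; the expected code length is the sum of the merged weights.
merge 27/257 + 29/257 → 56/257
merge 41/257 + 44/257 → 85/257
merge 56/257 + 57/257 → 113/257
merge 59/257 + 85/257 → 144/257
merge 113/257 + 144/257 → 1
L = 56/257 + 85/257 + 113/257 + 144/257 + 1 = 655/257 ≈ 2.549 bits/symbol.

2.549 bits/symbol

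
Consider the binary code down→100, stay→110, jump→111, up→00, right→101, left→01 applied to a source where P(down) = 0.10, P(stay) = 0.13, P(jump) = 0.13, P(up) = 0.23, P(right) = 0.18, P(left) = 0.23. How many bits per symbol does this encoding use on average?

2.54 bits/symbol

L̄ = Σ pᵢ·ℓᵢ = 0.10·3 + 0.13·3 + 0.13·3 + 0.23·2 + 0.18·3 + 0.23·2 = 2.54 bits/symbol.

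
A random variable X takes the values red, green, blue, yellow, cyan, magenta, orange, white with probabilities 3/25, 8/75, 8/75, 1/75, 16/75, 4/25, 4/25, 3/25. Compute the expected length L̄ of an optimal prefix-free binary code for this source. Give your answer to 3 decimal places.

Repeatedly combine the two least-probable nodes; the expected code length is the sum of the merged weights.
merge 1/75 + 8/75 → 3/25
merge 8/75 + 3/25 → 17/75
merge 3/25 + 3/25 → 6/25
merge 4/25 + 4/25 → 8/25
merge 16/75 + 17/75 → 11/25
merge 6/25 + 8/25 → 14/25
merge 11/25 + 14/25 → 1
L = 3/25 + 17/75 + 6/25 + 8/25 + 11/25 + 14/25 + 1 = 218/75 ≈ 2.907 bits/symbol.

2.907 bits/symbol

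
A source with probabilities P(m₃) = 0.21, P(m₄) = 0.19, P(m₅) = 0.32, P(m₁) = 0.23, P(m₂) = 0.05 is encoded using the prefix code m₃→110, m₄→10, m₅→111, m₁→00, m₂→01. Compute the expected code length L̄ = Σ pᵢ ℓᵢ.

L̄ = Σ pᵢ·ℓᵢ = 0.21·3 + 0.19·2 + 0.32·3 + 0.23·2 + 0.05·2 = 2.53 bits/symbol.

2.53 bits/symbol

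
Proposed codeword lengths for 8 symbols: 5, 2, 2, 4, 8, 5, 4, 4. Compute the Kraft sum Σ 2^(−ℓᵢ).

With common denominator 2^8 = 256: Σ 2^(−ℓᵢ) = 8/256 + 64/256 + 64/256 + 16/256 + 1/256 + 8/256 + 16/256 + 16/256 = 193/256 = 0.75390625.

0.75390625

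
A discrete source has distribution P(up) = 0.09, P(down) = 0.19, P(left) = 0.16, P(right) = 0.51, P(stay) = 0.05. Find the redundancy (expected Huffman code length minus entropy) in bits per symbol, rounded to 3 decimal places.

0.028 bits

Entropy H = −Σ p log₂ p ≈ 1.9024 bits.
Huffman merges: 1/20+9/100→7/50; 7/50+4/25→3/10; 19/100+3/10→49/100; 49/100+51/100→1. L = 193/100 ≈ 1.9300.
L − H = 1.9300 − 1.9024 = 0.028 bits.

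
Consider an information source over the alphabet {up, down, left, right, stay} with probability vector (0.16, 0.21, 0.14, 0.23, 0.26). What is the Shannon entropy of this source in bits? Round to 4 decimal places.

2.2859 bits

H = −Σ pᵢ log₂ pᵢ.
−0.16·log₂(0.16) = 0.4230
−0.21·log₂(0.21) = 0.4728
−0.14·log₂(0.14) = 0.3971
−0.23·log₂(0.23) = 0.4877
−0.26·log₂(0.26) = 0.5053
Sum ≈ 2.2859 → 2.2859 bits.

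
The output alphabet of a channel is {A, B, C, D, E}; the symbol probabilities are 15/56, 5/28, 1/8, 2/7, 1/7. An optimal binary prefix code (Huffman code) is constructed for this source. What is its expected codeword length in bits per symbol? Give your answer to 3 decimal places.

Repeatedly combine the two least-probable nodes; the expected code length is the sum of the merged weights.
merge 1/8 + 1/7 → 15/56
merge 5/28 + 15/56 → 25/56
merge 15/56 + 2/7 → 31/56
merge 25/56 + 31/56 → 1
L = 15/56 + 25/56 + 31/56 + 1 = 127/56 ≈ 2.268 bits/symbol.

2.268 bits/symbol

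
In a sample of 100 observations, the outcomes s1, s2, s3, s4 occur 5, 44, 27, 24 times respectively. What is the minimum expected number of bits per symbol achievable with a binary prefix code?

Probabilities are the counts divided by 100.
Repeatedly combine the two least-probable nodes; the expected code length is the sum of the merged weights.
merge 1/20 + 6/25 → 29/100
merge 27/100 + 29/100 → 14/25
merge 11/25 + 14/25 → 1
L = 29/100 + 14/25 + 1 = 37/20 = 1.85 bits/symbol.

1.85 bits/symbol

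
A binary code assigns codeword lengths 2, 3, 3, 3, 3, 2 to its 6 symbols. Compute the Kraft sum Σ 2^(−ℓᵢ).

1

With common denominator 2^3 = 8: Σ 2^(−ℓᵢ) = 2/8 + 1/8 + 1/8 + 1/8 + 1/8 + 2/8 = 8/8 = 1.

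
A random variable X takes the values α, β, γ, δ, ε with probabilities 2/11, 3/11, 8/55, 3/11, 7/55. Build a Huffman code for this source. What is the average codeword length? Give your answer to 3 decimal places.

2.273 bits/symbol

Repeatedly combine the two least-probable nodes; the expected code length is the sum of the merged weights.
merge 7/55 + 8/55 → 3/11
merge 2/11 + 3/11 → 5/11
merge 3/11 + 3/11 → 6/11
merge 5/11 + 6/11 → 1
L = 3/11 + 5/11 + 6/11 + 1 = 25/11 ≈ 2.273 bits/symbol.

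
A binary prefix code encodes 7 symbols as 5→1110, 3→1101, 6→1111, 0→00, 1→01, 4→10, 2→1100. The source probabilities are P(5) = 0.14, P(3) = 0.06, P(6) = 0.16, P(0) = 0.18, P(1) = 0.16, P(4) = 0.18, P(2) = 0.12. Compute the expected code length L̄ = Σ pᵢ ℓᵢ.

2.96 bits/symbol

L̄ = Σ pᵢ·ℓᵢ = 0.14·4 + 0.06·4 + 0.16·4 + 0.18·2 + 0.16·2 + 0.18·2 + 0.12·4 = 2.96 bits/symbol.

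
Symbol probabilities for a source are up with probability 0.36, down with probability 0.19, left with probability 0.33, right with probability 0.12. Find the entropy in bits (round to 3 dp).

1.881 bits

H = −Σ pᵢ log₂ pᵢ.
−0.36·log₂(0.36) = 0.5306
−0.19·log₂(0.19) = 0.4552
−0.33·log₂(0.33) = 0.5278
−0.12·log₂(0.12) = 0.3671
Sum ≈ 1.8807 → 1.881 bits.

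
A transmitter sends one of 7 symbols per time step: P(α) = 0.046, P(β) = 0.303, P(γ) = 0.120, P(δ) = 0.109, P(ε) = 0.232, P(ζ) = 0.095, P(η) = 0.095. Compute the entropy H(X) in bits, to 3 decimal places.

H = −Σ pᵢ log₂ pᵢ.
−0.046·log₂(0.046) = 0.2043
−0.303·log₂(0.303) = 0.5220
−0.120·log₂(0.120) = 0.3671
−0.109·log₂(0.109) = 0.3485
−0.232·log₂(0.232) = 0.4890
−0.095·log₂(0.095) = 0.3226
−0.095·log₂(0.095) = 0.3226
Sum ≈ 2.5761 → 2.576 bits.

2.576 bits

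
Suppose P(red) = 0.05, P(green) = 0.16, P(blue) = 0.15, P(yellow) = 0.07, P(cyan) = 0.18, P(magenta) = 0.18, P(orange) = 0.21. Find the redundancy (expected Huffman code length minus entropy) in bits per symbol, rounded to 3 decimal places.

Entropy H = −Σ p log₂ p ≈ 2.6817 bits.
Huffman merges: 1/20+7/100→3/25; 3/25+3/20→27/100; 4/25+9/50→17/50; 9/50+21/100→39/100; 27/100+17/50→61/100; 39/100+61/100→1. L = 273/100 ≈ 2.7300.
L − H = 2.7300 − 2.6817 = 0.048 bits.

0.048 bits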